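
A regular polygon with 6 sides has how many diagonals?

The number of diagonals in an n-gon is n(n - 3)/2.
For n = 6: 6(6 - 3)/2 = 6 × 3 / 2 = 9.

9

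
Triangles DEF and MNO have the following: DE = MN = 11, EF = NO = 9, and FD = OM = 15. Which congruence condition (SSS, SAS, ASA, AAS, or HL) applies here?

Consider the given information: DE = MN = 11, EF = NO = 9, and FD = OM = 15
This is not SAS or ASA: SAS requires two sides and the included angle between them. ASA requires two angles and the side between them.
The correct criterion is SSS. All three pairs of corresponding sides are equal (Side-Side-Side).

SSS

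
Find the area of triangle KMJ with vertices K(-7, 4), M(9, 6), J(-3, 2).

The Shoelace formula computes the area from vertex coordinates by summing cross products.
For vertices (-7,4), (9,6), (-3,2):
Signed sum = -7*6 - 9*4 + 9*2 - -3*6 + -3*4 - -7*2
= -78 + 36 + 2 = -40
Area = (1/2)|-40| = 20.

20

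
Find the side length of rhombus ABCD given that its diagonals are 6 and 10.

In a rhombus, the diagonals bisect each other perpendicularly, creating four congruent right triangles.
Each triangle has legs 3 (half of 6) and 5 (half of 10).
The hypotenuse of each right triangle is a side of the rhombus:
side = sqrt(3^2 + 5^2) = sqrt(34)

sqrt(34)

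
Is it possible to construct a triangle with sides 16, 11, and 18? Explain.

Yes.
The triangle inequality requires that the sum of any two sides exceeds the third.
Here 11 + 16 = 27 > 18, so the condition is met.

Yes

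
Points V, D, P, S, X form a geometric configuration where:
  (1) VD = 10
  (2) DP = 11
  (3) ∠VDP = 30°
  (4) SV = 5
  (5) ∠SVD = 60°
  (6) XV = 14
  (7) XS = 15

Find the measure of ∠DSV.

Step 1: By the law of cosines on triangle SVD: SD² = 5² + 10² − 2·5·10·cos(60°) = 75, so SD = 5·√3.
Step 2: By the inverse law of cosines on triangle DSV: cos(∠DSV) = ((5·√3)² + 5² − 10²) / (2·5·√3·5) = 0/86.6 = 0, so ∠DSV = 90°.

Therefore, the measure of angle ∠DSV = 90°.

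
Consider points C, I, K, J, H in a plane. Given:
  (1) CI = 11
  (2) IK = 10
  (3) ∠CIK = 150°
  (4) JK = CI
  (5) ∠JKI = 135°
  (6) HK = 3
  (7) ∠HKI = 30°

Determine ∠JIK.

From the given relations: JK = CI = 11.
Step 1: By the law of cosines on triangle IKJ: IJ² = 10² + 11² − 2·10·11·cos(135°) = 376.56, so IJ ≈ 19.41.
Step 2: By the inverse law of cosines on triangle JIK: cos(∠JIK) = (19.41² + 10² − 11²) / (2·19.41·10) = 355.56/388.1 = 0.9162, so ∠JIK = 23.63°.

Therefore, the measure of angle ∠JIK = 23.63°.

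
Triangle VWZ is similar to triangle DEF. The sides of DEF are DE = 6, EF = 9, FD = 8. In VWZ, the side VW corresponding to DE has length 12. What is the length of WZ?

Similar triangles have proportional sides. Setting up the proportion:
VW / DE = WZ / EF
12 / 6 = WZ / 9
WZ = 9 * 12 / 6 = 18.

18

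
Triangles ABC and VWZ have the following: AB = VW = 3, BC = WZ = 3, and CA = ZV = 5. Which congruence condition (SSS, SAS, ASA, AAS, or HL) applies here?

The given information provides:
AB = VW = 3, BC = WZ = 3, and CA = ZV = 5
This matches the SSS congruence theorem.
All three pairs of corresponding sides are equal (Side-Side-Side).

SSS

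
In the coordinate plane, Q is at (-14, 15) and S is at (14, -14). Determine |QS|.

d = sqrt((28)^2 + (-29)^2) = sqrt(1625) = 5*sqrt(65)

5*sqrt(65)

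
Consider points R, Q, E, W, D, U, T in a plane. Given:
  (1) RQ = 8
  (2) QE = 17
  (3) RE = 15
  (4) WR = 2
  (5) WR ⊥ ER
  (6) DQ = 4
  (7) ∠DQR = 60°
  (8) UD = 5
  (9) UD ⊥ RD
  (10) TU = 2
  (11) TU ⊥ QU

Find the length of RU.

Step 1: By the law of cosines on triangle DQR: DR² = 4² + 8² − 2·4·8·cos(60°) = 48, so DR = 4·√3.
Step 2: By the law of cosines on triangle RDU: RU² = (4·√3)² + 5² − 2·4·√3·5·cos(90°) = 73, so RU = √73.

Therefore, the length of RU = √73.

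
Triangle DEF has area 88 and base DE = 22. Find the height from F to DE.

Rearranging the area formula Area = (1/2) * base * height:
height = 2 * Area / base = 2 * 88 / 22 = 8.

8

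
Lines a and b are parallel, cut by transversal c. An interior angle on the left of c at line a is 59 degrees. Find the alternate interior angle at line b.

Alternate interior angles lie on opposite sides of the transversal, between the parallel lines.
By the alternate interior angle theorem, they are equal: 59 degrees.

59 degrees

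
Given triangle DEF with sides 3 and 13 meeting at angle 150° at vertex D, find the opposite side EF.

When two sides and the included angle are known, the law of cosines gives the third side.
c^2 = a^2 + b^2 - 2ab cos(C) generalizes the Pythagorean theorem to non-right triangles.
Here: EF^2 = 9 + 169 - 78*(-sqrt(3)/2) = 39*sqrt(3) + 178
EF = sqrt(39*sqrt(3) + 178)

sqrt(39*sqrt(3) + 178)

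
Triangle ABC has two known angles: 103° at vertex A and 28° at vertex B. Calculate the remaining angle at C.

Let angle C = x. Then 103 + 28 + x = 180.
x = 180 - 131 = 49 degrees.

49 degrees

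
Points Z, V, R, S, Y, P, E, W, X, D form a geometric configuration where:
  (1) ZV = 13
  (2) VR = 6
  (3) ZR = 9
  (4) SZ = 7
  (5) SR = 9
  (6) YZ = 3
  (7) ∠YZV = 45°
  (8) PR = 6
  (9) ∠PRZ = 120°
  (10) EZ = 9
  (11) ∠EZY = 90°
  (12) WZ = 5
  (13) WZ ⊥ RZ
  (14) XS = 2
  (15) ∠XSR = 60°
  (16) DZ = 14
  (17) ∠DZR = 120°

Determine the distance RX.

Step 1: By the law of cosines on triangle RSX: RX² = 9² + 2² − 2·9·2·cos(60°) = 67, so RX = √67.

Therefore, the length of RX = √67.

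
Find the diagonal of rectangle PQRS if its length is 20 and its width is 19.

Using the Pythagorean theorem:
d² = 20² + 19² = 400 + 361 = 761
d = sqrt(761)

sqrt(761)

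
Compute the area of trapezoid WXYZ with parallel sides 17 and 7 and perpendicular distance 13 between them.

Area of a trapezoid = (base1 + base2) * height / 2
Area = (17 + 7) * 13 / 2
Area = 24 * 13 / 2
Area = 312 / 2
Area = 156

156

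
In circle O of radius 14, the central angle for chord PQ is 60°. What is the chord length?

Drop a perpendicular from the center to the chord, bisecting both the chord and the central angle.
Each half-chord = r sin(θ/2) = 14 sin(30°).
The full chord = 2 × 14 × sin(30°) = 14.

14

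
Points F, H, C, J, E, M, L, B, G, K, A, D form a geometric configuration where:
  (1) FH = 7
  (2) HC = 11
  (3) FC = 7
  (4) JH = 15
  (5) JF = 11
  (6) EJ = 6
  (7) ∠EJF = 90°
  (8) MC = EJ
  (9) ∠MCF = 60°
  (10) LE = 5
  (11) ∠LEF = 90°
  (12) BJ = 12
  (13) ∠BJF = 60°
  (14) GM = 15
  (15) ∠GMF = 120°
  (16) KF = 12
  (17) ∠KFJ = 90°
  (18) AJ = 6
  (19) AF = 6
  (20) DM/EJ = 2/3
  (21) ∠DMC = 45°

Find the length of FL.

Step 1: By the law of cosines on triangle EJF: EF² = 6² + 11² − 2·6·11·cos(90°) = 157, so EF = √157.
Step 2: By the law of cosines on triangle FEL: FL² = √157² + 5² − 2·√157·5·cos(90°) = 182, so FL = √182.

Therefore, the length of FL = √182.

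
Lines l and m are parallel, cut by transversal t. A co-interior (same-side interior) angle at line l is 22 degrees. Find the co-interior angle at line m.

Co-interior (same-side interior) angles are between the parallel lines on the same side of the transversal.
Unlike corresponding or alternate interior angles, they are supplementary rather than equal.
So the angle = 180 - 22 = 158 degrees.

158 degrees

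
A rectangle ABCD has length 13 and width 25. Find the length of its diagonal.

d = sqrt(13^2 + 25^2) = sqrt(794)

sqrt(794)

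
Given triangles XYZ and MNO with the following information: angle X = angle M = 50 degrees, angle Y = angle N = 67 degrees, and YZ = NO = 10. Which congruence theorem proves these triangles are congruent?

Consider the given information: angle X = angle M = 50 degrees, angle Y = angle N = 67 degrees, and YZ = NO = 10
This is not ASA or HL: ASA requires two angles and the side between them. HL only applies to right triangles with matching hypotenuse and leg.
The correct criterion is AAS. Two pairs of corresponding angles and a non-included side are equal (Angle-Angle-Side).

AAS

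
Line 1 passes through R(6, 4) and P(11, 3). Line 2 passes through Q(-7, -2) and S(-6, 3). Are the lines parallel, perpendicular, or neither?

Slope of line 1: m1 = (3 - 4)/(11 - 6) = -1/5 = -1/5
Slope of line 2: m2 = (3 - -2)/(-6 - -7) = 5/1 = 5
m1 * m2 = (-1/5) * (5) = -1 = -1, so the lines are perpendicular.

Perpendicular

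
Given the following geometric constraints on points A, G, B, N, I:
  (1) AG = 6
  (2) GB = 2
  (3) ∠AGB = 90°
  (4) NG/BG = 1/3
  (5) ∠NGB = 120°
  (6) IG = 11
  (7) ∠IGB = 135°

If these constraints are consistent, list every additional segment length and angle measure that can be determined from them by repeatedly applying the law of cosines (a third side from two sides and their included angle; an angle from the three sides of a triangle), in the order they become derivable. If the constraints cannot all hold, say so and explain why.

The constraints are consistent. Derivable facts, in order:
After 1 step:
- AB = 2·√10
- BI ≈ 12.49
- BN = 2/3·√13
After 2 steps:
- ∠ABG = 71.57°
- ∠BAG = 18.43°
- ∠BIG = 6.5°
- ∠BNG = 46.1°
- ∠GBI = 38.5°
- ∠GBN = 13.9°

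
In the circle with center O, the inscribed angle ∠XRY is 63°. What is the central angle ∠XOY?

The inscribed angle theorem states that a central angle is always twice any inscribed angle that subtends the same arc.
Since the inscribed angle is 63°, the central angle = 2 × 63° = 126°.

126°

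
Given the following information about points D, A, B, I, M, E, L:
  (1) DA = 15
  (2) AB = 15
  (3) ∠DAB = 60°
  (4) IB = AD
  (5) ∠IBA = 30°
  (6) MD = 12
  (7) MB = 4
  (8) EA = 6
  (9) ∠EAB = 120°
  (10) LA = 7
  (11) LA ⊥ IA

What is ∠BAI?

From the given relations: IB = AD = 15.
Step 1: By the law of cosines on triangle ABI: AI² = 15² + 15² − 2·15·15·cos(30°) = 60.29, so AI ≈ 7.76.
Step 2: By the inverse law of cosines on triangle BAI: cos(∠BAI) = (15² + 7.76² − 15²) / (2·15·7.76) = 60.29/232.94 = 0.2588, so ∠BAI = 75°.

Therefore, the measure of angle ∠BAI = 75°.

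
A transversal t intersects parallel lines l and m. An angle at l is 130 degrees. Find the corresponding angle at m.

Corresponding angles are equal: 130 degrees.

130 degrees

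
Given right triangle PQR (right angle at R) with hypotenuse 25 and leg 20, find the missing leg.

By the Pythagorean theorem: QR^2 = PQ^2 - PR^2
QR^2 = 25^2 - 20^2 = 625 - 400 = 225
QR = sqrt(225) = 15

15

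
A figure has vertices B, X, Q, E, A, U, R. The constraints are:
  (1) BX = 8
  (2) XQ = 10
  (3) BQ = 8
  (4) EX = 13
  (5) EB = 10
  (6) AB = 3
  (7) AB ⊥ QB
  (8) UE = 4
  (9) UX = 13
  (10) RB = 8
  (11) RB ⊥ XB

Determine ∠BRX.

Step 1: By the law of cosines on triangle RBX: RX² = 8² + 8² − 2·8·8·cos(90°) = 128, so RX = 8·√2.
Step 2: By the inverse law of cosines on triangle BRX: cos(∠BRX) = (8² + (8·√2)² − 8²) / (2·8·8·√2) = 128/181.02 = 0.7071, so ∠BRX = 45°.

Therefore, the measure of angle ∠BRX = 45°.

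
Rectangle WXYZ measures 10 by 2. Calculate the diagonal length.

d = sqrt(10^2 + 2^2) = sqrt(104) = 2*sqrt(26)

2*sqrt(26)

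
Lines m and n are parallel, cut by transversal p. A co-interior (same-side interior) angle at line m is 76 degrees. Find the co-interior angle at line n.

Co-interior (same-side interior) angles are between the parallel lines on the same side of the transversal.
Unlike corresponding or alternate interior angles, they are supplementary rather than equal.
So the angle = 180 - 76 = 104 degrees.

104 degrees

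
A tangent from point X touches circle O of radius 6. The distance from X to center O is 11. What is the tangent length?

The tangent, radius, and line from the external point to the center form a right triangle.
The right angle is where the tangent meets the radius.
By the Pythagorean theorem: tangent² + 6² = 11²
tangent² = 121 - 36 = 85
tangent = sqrt(85)

sqrt(85)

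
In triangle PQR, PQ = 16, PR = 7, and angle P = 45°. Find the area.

Area = (1/2)(16)(7) sin(45°) = (1/2)(16)(7)(sqrt(2)/2) = 28*sqrt(2)

28*sqrt(2)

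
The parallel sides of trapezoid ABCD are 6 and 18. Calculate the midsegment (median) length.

midsegment = (6 + 18) / 2 = 24 / 2 = 12

12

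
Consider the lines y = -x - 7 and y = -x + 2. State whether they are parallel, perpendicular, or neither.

Slope of line 1: m1 = -1
Slope of line 2: m2 = -1
m1 = m2, so the lines are parallel.

Parallel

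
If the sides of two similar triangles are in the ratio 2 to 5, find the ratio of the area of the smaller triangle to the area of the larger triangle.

Area ratio = (side ratio)^2 = (2/5)^2 = 4:25.

4:25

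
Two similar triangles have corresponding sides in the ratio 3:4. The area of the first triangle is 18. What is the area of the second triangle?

The ratio of areas of similar triangles = (side ratio)^2.
Side ratio = 3:4, so area ratio = 9:16.
Area of the second triangle / Area of the first triangle = 16/9
Area of the second triangle = 18 * 16/9 = 32

32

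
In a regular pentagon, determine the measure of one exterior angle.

Each exterior angle of a regular n-gon is 360 / n.
For n = 5: 360 / 5 = 72 degrees.

72 degrees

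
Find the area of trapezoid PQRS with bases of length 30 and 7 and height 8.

A trapezoid's area equals the midsegment times the height.
The midsegment is (30 + 7) / 2 = 37/2.
Area = 37/2 * 8 = 148.

148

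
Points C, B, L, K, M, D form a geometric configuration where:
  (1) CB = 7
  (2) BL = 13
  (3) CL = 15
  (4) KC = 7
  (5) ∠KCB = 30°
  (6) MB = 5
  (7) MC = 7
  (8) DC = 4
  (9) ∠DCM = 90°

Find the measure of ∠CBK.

Step 1: By the law of cosines on triangle BCK: BK² = 7² + 7² − 2·7·7·cos(30°) = 13.13, so BK ≈ 3.62.
Step 2: By the inverse law of cosines on triangle CBK: cos(∠CBK) = (7² + 3.62² − 7²) / (2·7·3.62) = 13.13/50.73 = 0.2588, so ∠CBK = 75°.

Therefore, the measure of angle ∠CBK = 75°.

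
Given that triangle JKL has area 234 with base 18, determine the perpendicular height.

height = 2 * 234 / 18 = 26

26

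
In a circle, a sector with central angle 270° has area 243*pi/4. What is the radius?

Sector area A = πr² × θ/360, so r² = 360A / (πθ).
r² = 360 × 243*pi/4 / (π × 270)
r² = 81
r = 9

9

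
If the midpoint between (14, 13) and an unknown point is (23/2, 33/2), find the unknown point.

Using the midpoint formula: M = ((x1 + x2)/2, (y1 + y2)/2)
We know M = (23/2, 33/2) and C = (14, 13)
For x: 23/2 = (14 + x2)/2, so x2 = 2*23/2 - 14 = 9
For y: 33/2 = (13 + y2)/2, so y2 = 2*33/2 - 13 = 20
A = (9, 20)

(9, 20)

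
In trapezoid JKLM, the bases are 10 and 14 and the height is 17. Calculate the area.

Area = (10 + 14) * 17 / 2 = 408 / 2 = 204

204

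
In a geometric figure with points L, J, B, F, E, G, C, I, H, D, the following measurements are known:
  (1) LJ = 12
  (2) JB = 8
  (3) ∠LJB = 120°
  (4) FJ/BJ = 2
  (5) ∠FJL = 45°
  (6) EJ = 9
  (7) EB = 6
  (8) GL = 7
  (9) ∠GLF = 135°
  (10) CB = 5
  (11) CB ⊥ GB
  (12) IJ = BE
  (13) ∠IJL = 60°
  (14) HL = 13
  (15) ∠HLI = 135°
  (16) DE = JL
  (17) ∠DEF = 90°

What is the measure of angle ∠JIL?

From the given relations: IJ = BE = 6.
Step 1: By the law of cosines on triangle IJL: IL² = 6² + 12² − 2·6·12·cos(60°) = 108, so IL = 6·√3.
Step 2: By the inverse law of cosines on triangle JIL: cos(∠JIL) = (6² + (6·√3)² − 12²) / (2·6·6·√3) = 0/124.71 = 0, so ∠JIL = 90°.

Therefore, the measure of angle ∠JIL = 90°.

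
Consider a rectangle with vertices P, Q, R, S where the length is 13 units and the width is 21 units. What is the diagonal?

A rectangle's diagonal splits it into two right triangles, with the diagonal as the hypotenuse.
By the Pythagorean theorem, d^2 = 13^2 + 21^2 = 610.
Therefore d = sqrt(610).

sqrt(610)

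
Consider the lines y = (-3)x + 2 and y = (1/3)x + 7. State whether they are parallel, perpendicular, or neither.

Slope of line 1: m1 = -3
Slope of line 2: m2 = 1/3
m1 * m2 = -1, so perpendicular.

Perpendicular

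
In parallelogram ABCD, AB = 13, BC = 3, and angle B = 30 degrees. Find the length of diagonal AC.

The diagonal of a parallelogram can be found by treating two adjacent sides and the diagonal as a triangle.
Applying the law of cosines with sides 13, 3 and included angle 30°:
d^2 = 169 + 9 - 78*cos(30°) = 178 - 39*sqrt(3)
d = sqrt(178 - 39*sqrt(3))

sqrt(178 - 39*sqrt(3))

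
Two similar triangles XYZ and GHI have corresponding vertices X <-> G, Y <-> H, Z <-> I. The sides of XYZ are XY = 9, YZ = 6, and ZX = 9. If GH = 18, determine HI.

Similar triangles have proportional sides. Setting up the proportion:
GH / XY = HI / YZ
18 / 9 = HI / 6
HI = 6 * 18 / 9 = 12.

12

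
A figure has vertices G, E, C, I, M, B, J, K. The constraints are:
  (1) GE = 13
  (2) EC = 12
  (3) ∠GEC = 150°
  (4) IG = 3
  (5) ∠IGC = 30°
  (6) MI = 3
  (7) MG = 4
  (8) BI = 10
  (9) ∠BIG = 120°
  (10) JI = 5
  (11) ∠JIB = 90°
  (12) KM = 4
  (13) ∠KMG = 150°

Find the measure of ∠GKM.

Step 1: By the law of cosines on triangle KMG: KG² = 4² + 4² − 2·4·4·cos(150°) = 59.71, so KG ≈ 7.73.
Step 2: By the inverse law of cosines on triangle GKM: cos(∠GKM) = (7.73² + 4² − 4²) / (2·7.73·4) = 59.71/61.82 = 0.9659, so ∠GKM = 15°.

Therefore, the measure of angle ∠GKM = 15°.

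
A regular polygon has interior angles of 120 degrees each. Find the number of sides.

Exterior angle = 180 - 120 = 60. n = 360 / 60 = 6.

6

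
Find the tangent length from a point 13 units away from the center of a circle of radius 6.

The tangent, radius, and line from the external point to the center form a right triangle.
The right angle is where the tangent meets the radius.
By the Pythagorean theorem: tangent² + 6² = 13²
tangent² = 169 - 36 = 133
tangent = sqrt(133)

sqrt(133)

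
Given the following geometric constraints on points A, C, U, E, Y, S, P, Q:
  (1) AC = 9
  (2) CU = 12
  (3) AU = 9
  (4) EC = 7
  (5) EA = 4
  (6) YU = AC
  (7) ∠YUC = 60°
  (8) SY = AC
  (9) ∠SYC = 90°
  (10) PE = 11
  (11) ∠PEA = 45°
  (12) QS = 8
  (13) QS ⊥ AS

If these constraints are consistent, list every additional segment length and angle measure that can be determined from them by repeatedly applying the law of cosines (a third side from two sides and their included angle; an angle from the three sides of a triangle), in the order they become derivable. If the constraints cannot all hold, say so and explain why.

The constraints are consistent. Derivable facts, in order:
After 1 step:
- AP ≈ 8.65
- CY = 3·√13
- ∠ACE = 25.21°
- ∠ACU = 48.19°
- ∠AEC = 106.6°
- ∠AUC = 48.19°
- ∠CAE = 48.19°
- ∠CAU = 83.62°
After 2 steps:
- CS = 3·√22
- ∠APE = 19.09°
- ∠CYU = 73.9°
- ∠EAP = 115.91°
- ∠UCY = 46.1°
After 3 steps:
- ∠CSY = 50.24°
- ∠SCY = 39.76°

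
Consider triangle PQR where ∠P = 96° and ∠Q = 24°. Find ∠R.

Let angle R = x. Then 96 + 24 + x = 180.
x = 180 - 120 = 60 degrees.

60 degrees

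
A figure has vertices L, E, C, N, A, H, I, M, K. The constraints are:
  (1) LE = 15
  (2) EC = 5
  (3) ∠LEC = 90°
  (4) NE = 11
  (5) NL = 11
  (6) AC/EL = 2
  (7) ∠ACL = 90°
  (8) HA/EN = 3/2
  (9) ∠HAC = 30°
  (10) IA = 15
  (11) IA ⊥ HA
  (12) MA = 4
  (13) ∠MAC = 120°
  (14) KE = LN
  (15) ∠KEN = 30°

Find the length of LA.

From the given relations: AC = 2·EL = 2·15 = 30.
Step 1: By the law of cosines on triangle LEC: LC² = 15² + 5² − 2·15·5·cos(90°) = 250, so LC = 5·√10.
Step 2: By the law of cosines on triangle LCA: LA² = (5·√10)² + 30² − 2·5·√10·30·cos(90°) = 1150, so LA = 5·√46.

Therefore, the length of LA = 5·√46.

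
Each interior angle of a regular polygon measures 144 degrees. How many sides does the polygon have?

Exterior angle = 180 - 144 = 36. n = 360 / 36 = 10.

10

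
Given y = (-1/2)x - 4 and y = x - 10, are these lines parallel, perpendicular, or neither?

Slope of line 1: m1 = -1/2
Slope of line 2: m2 = 1
m1 != m2 (-1/2 != 1), so not parallel.
m1 * m2 = (-1/2) * (1) = -1/2 != -1, so not perpendicular.
The lines are neither parallel nor perpendicular.

Neither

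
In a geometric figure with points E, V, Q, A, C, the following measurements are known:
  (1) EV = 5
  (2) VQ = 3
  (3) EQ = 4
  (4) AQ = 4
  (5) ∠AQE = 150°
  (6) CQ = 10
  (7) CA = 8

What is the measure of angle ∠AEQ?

Step 1: By the law of cosines on triangle EQA: EA² = 4² + 4² − 2·4·4·cos(150°) = 59.71, so EA ≈ 7.73.
Step 2: By the inverse law of cosines on triangle AEQ: cos(∠AEQ) = (7.73² + 4² − 4²) / (2·7.73·4) = 59.71/61.82 = 0.9659, so ∠AEQ = 15°.

Therefore, the measure of angle ∠AEQ = 15°.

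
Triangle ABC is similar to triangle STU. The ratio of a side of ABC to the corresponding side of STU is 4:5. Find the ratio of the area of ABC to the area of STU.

Area scales with the square of linear dimensions. If every length is multiplied by 4/5, then the area is multiplied by (4/5)^2 = 16/25.
The area ratio is 16:25.

16:25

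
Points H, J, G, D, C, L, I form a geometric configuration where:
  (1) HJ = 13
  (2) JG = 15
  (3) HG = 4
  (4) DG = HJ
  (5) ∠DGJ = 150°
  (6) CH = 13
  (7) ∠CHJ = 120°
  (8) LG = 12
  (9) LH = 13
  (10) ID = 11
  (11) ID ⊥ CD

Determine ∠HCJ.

Step 1: By the law of cosines on triangle CHJ: CJ² = 13² + 13² − 2·13·13·cos(120°) = 507, so CJ = 13·√3.
Step 2: By the inverse law of cosines on triangle HCJ: cos(∠HCJ) = (13² + (13·√3)² − 13²) / (2·13·13·√3) = 507/585.43 = 0.866, so ∠HCJ = 30°.

Therefore, the measure of angle ∠HCJ = 30°.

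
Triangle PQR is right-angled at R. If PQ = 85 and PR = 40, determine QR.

QR = sqrt(85^2 - 40^2) = sqrt(5625) = 75

75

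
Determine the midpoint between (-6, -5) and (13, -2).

M = ((x₁ + x₂)/2, (y₁ + y₂)/2)
= ((-6 + 13)/2, (-5 + -2)/2)
= (7/2, -7/2) = (7/2, -7/2)

(7/2, -7/2)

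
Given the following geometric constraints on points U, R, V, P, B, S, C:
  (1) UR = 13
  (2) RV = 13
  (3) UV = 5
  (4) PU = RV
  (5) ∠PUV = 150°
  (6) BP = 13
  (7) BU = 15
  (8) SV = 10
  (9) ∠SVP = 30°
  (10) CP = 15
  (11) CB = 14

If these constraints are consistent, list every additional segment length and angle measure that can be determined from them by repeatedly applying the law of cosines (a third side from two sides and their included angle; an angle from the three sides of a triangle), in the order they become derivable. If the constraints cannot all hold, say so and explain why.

The constraints are consistent. Derivable facts, in order:
After 1 step:
- VP ≈ 17.51
- ∠BCP = 53.13°
- ∠BPC = 59.49°
- ∠BPU = 70.47°
- ∠BUP = 54.77°
- ∠CBP = 67.38°
- ∠PBU = 54.77°
- ∠RUV = 78.91°
- ∠RVU = 78.91°
- ∠URV = 22.17°
After 2 steps:
- PS ≈ 10.16
- ∠PVU = 21.79°
- ∠UPV = 8.21°
After 3 steps:
- ∠PSV = 120.53°
- ∠SPV = 29.47°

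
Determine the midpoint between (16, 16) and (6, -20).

The midpoint is the point halfway along the segment.
Move half the horizontal distance: 16 + (6 - 16)/2 = 16 + -10/2 = 11
Move half the vertical distance: 16 + (-20 - 16)/2 = 16 + -36/2 = -2
Midpoint = (11, -2)

(11, -2)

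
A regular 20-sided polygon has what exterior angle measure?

Each exterior angle of a regular n-gon is 360 / n.
For n = 20: 360 / 20 = 18 degrees.

18 degrees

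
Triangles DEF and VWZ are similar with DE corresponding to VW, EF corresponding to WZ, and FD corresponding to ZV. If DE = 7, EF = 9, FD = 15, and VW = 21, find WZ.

Since the triangles are similar, the ratio of corresponding sides is constant.
Scale factor k = VW / DE = 21 / 7 = 3
WZ = k * EF = 3 * 9 = 27

27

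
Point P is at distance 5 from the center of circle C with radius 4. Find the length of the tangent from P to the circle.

tangent = √(d² - r²) = √(5² - 4²) = √(25 - 16) = √9 = 3

3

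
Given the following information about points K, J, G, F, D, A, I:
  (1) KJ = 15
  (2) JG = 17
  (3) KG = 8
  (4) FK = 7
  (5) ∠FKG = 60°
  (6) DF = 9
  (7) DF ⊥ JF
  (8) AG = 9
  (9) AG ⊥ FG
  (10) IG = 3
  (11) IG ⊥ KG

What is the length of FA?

Step 1: By the law of cosines on triangle FKG: FG² = 7² + 8² − 2·7·8·cos(60°) = 57, so FG = √57.
Step 2: By the law of cosines on triangle FGA: FA² = √57² + 9² − 2·√57·9·cos(90°) = 138, so FA = √138.

Therefore, the length of FA = √138.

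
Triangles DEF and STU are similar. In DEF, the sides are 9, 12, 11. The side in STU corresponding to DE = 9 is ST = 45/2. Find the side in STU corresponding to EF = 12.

Since the triangles are similar, the ratio of corresponding sides is constant.
Scale factor k = ST / DE = 45/2 / 9 = 5/2
TU = k * EF = 5/2 * 12 = 30

30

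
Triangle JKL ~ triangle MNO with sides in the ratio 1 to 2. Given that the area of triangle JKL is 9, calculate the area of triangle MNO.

Area ratio = (1/2)^2 = 1/4. Area of MNO = 9 * 4/1 = 36.

36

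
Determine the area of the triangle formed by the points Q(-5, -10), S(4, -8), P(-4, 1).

Using the Shoelace formula for a triangle:
Area = (1/2)|x0(y1 - y2) + x1(y2 - y0) + x2(y0 - y1)|
Area = (1/2)|-5(-8 - 1) + 4(1 - -10) + -4(-10 - -8)|
Area = (1/2)|45 + 44 + 8|
Area = (1/2)|97|
Area = (1/2)(97)
Area = 97/2

97/2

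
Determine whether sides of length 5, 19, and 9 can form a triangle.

Check the triangle inequality: 5 + 9 = 14 ≤ 19.
Since the sum of two sides does not exceed the third, no triangle can be formed.

No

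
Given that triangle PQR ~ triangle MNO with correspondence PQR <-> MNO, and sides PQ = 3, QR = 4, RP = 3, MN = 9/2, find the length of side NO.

k = 9/2/3 = 3/2. NO = 3/2 * 4 = 6.

6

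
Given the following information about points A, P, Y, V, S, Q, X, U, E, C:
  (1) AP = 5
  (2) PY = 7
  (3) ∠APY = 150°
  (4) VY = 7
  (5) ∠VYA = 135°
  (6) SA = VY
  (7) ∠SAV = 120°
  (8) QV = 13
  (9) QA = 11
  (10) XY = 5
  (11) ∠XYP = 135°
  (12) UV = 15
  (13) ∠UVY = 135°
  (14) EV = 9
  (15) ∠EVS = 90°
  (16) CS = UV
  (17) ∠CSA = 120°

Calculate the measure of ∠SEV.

From the given relations: SA = VY = 7.
Step 1: By the law of cosines on triangle APY: AY² = 5² + 7² − 2·5·7·cos(150°) = 134.62, so AY ≈ 11.6.
Step 2: By the law of cosines on triangle VYA: VA² = 7² + 11.6² − 2·7·11.6·cos(135°) = 298.48, so VA ≈ 17.28.
Step 3: By the law of cosines on triangle SAV: SV² = 7² + 17.28² − 2·7·17.28·cos(120°) = 468.42, so SV ≈ 21.64.
Step 4: By the law of cosines on triangle EVS: ES² = 9² + 21.64² − 2·9·21.64·cos(90°) = 549.42, so ES ≈ 23.44.
Step 5: By the inverse law of cosines on triangle SEV: cos(∠SEV) = (23.44² + 9² − 21.64²) / (2·23.44·9) = 162/421.91 = 0.384, so ∠SEV = 67.42°.

Therefore, the measure of angle ∠SEV = 67.42°.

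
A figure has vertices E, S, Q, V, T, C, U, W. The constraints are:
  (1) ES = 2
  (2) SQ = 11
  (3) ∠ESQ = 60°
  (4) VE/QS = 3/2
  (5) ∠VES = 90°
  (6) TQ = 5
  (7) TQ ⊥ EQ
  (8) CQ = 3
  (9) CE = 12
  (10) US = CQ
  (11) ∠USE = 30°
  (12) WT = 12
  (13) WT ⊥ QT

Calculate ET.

Step 1: By the law of cosines on triangle ESQ: EQ² = 2² + 11² − 2·2·11·cos(60°) = 103, so EQ = √103.
Step 2: By the law of cosines on triangle EQT: ET² = √103² + 5² − 2·√103·5·cos(90°) = 128, so ET = 8·√2.

Therefore, the length of ET = 8·√2.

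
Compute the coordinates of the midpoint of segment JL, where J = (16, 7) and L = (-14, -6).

The midpoint is the average of the coordinates:
x: (16 + -14)/2 = 1
y: (7 + -6)/2 = 1/2
Midpoint = (1, 1/2)

(1, 1/2)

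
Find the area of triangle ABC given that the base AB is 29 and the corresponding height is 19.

A triangle's area is half the area of a rectangle with the same base and height.
Area = (1/2) * 29 * 19 = 551/2.

551/2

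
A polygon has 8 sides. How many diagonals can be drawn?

The number of diagonals in an n-gon is n(n - 3)/2.
For n = 8: 8(8 - 3)/2 = 8 × 5 / 2 = 20.

20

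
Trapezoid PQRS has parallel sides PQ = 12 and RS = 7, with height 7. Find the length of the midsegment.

The midsegment (median) of a trapezoid connects the midpoints of the non-parallel sides.
Its length is the average of the two bases: (12 + 7) / 2 = 19/2.

19/2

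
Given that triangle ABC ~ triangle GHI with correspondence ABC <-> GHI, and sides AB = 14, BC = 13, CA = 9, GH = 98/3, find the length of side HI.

k = 98/3/14 = 7/3. HI = 7/3 * 13 = 91/3.

91/3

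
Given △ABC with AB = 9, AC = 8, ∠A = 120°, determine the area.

When two sides and the included angle are known, the area formula is (1/2)ab sin(C).
The height from one side to the opposite vertex is 8 sin(120°) = 4*sqrt(3).
Area = (1/2) * 9 * 4*sqrt(3) = 18*sqrt(3).

18*sqrt(3)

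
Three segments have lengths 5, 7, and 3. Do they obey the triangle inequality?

Check all three triangle inequalities:
5 + 7 = 12 > 3 ✓
5 + 3 = 8 > 7 ✓
7 + 3 = 10 > 5 ✓
All conditions hold, so these sides form a valid triangle.

Yes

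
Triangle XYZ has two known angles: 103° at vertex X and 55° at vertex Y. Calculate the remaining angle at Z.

angle Z = 180 - 103 - 55 = 22 degrees.

22 degrees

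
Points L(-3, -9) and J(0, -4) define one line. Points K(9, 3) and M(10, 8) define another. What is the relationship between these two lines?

Slope of line 1: m1 = (-4 - -9)/(0 - -3) = 5/3 = 5/3
Slope of line 2: m2 = (8 - 3)/(10 - 9) = 5/1 = 5
For parallel lines we need equal slopes: 5/3 != 5.
For perpendicular lines we need m1*m2 = -1: (5/3)(5) = 25/3 != -1.
Since neither condition holds, the lines are neither parallel nor perpendicular.

Neither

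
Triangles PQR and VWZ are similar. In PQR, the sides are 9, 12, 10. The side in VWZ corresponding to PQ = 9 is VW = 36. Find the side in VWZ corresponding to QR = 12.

Since the triangles are similar, the ratio of corresponding sides is constant.
Scale factor k = VW / PQ = 36 / 9 = 4
WZ = k * QR = 4 * 12 = 48

48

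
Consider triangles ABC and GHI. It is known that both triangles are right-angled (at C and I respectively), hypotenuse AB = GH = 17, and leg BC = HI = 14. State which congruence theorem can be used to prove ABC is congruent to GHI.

Consider the given information: both triangles are right-angled (at C and I respectively), hypotenuse AB = GH = 17, and leg BC = HI = 14
This is not SSS or AAS: SSS requires all three pairs of sides, but we don't have that. AAS requires two angles and a non-included side.
The correct criterion is HL. The hypotenuse and one leg of two right triangles are equal (Hypotenuse-Leg).

HL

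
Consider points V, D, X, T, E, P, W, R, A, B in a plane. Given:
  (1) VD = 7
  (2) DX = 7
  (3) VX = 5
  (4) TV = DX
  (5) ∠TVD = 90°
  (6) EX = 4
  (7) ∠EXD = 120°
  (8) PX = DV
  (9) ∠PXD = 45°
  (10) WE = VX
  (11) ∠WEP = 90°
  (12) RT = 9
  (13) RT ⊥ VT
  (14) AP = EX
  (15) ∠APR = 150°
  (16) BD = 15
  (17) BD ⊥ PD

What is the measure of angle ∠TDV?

From the given relations: TV = DX = 7.
Step 1: By the law of cosines on triangle DVT: DT² = 7² + 7² − 2·7·7·cos(90°) = 98, so DT = 7·√2.
Step 2: By the inverse law of cosines on triangle TDV: cos(∠TDV) = ((7·√2)² + 7² − 7²) / (2·7·√2·7) = 98/138.59 = 0.7071, so ∠TDV = 45°.

Therefore, the measure of angle ∠TDV = 45°.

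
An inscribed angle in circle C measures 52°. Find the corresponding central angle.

By the inscribed angle theorem, the central angle is twice the inscribed angle.
Central angle = 2 × 52° = 104°

104°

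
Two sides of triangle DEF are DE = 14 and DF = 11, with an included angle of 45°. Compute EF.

Law of cosines: EF^2 = 14^2 + 11^2 - 2(14)(11)cos(45°) = 317 - 154*sqrt(2), so EF = sqrt(317 - 154*sqrt(2)).

sqrt(317 - 154*sqrt(2))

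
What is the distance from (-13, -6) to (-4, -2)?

d = sqrt((9)^2 + (4)^2) = sqrt(97)

sqrt(97)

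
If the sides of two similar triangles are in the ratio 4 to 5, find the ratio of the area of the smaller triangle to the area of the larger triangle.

Area scales with the square of linear dimensions. If every length is multiplied by 4/5, then the area is multiplied by (4/5)^2 = 16/25.
The area ratio is 16:25.

16:25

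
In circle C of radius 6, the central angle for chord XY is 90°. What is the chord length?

Drop a perpendicular from the center to the chord, bisecting both the chord and the central angle.
Each half-chord = r sin(θ/2) = 6 sin(45°).
The full chord = 2 × 6 × sin(45°) = 6*sqrt(2).

6*sqrt(2)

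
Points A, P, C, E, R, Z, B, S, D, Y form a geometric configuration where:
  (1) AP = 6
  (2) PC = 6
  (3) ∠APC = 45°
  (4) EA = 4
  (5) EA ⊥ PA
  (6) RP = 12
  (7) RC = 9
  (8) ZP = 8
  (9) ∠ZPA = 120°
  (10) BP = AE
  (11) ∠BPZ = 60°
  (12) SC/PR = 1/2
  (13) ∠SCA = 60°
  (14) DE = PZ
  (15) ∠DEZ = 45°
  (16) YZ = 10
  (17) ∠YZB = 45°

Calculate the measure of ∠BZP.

From the given relations: BP = AE = 4.
Step 1: By the law of cosines on triangle ZPB: ZB² = 8² + 4² − 2·8·4·cos(60°) = 48, so ZB = 4·√3.
Step 2: By the inverse law of cosines on triangle BZP: cos(∠BZP) = ((4·√3)² + 8² − 4²) / (2·4·√3·8) = 96/110.85 = 0.866, so ∠BZP = 30°.

Therefore, the measure of angle ∠BZP = 30°.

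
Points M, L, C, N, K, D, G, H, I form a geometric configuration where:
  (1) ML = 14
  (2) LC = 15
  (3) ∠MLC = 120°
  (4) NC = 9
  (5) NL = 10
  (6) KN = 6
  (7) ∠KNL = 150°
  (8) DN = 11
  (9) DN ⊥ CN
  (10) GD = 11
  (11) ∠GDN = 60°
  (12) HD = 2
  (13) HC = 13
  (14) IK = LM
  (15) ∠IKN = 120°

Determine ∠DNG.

Step 1: By the law of cosines on triangle NDG: NG² = 11² + 11² − 2·11·11·cos(60°) = 121, so NG = 11.
Step 2: By the inverse law of cosines on triangle DNG: cos(∠DNG) = (11² + 11² − 11²) / (2·11·11) = 121/242 = 0.5, so ∠DNG = 60°.

Therefore, the measure of angle ∠DNG = 60°.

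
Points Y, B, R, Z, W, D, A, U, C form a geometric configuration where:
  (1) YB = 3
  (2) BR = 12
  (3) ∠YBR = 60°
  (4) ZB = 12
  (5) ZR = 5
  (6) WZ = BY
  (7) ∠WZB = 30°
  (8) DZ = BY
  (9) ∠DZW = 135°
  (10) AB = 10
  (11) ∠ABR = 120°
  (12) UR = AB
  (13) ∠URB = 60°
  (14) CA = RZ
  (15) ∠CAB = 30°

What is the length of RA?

Step 1: By the law of cosines on triangle RBA: RA² = 12² + 10² − 2·12·10·cos(120°) = 364, so RA = 2·√91.

Therefore, the length of RA = 2·√91.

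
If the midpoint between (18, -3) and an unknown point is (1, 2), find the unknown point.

Using the midpoint formula: M = ((x1 + x2)/2, (y1 + y2)/2)
We know M = (1, 2) and M = (18, -3)
For x: 1 = (18 + x2)/2, so x2 = 2*1 - 18 = -16
For y: 2 = (-3 + y2)/2, so y2 = 2*2 - -3 = 7
L = (-16, 7)

(-16, 7)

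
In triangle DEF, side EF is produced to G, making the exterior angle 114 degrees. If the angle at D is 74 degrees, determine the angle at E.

angle E = 114 - 74 = 40 degrees (exterior angle theorem).

40 degrees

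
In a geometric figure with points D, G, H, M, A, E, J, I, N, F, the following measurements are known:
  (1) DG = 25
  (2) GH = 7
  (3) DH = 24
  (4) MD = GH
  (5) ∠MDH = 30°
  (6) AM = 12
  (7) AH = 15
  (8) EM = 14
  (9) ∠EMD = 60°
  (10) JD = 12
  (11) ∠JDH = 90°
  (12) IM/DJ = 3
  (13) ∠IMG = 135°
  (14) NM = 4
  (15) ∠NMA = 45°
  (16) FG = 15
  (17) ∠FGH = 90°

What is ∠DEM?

From the given relations: MD = GH = 7.
Step 1: By the law of cosines on triangle EMD: ED² = 14² + 7² − 2·14·7·cos(60°) = 147, so ED = 7·√3.
Step 2: By the inverse law of cosines on triangle DEM: cos(∠DEM) = ((7·√3)² + 14² − 7²) / (2·7·√3·14) = 294/339.48 = 0.866, so ∠DEM = 30°.

Therefore, the measure of angle ∠DEM = 30°.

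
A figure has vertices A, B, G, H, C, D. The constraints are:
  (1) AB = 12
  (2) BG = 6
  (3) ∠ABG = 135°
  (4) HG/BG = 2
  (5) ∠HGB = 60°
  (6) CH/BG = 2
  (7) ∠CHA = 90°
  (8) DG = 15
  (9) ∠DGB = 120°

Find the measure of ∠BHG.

From the given relations: HG = 2·BG = 2·6 = 12.
Step 1: By the law of cosines on triangle HGB: HB² = 12² + 6² − 2·12·6·cos(60°) = 108, so HB = 6·√3.
Step 2: By the inverse law of cosines on triangle BHG: cos(∠BHG) = ((6·√3)² + 12² − 6²) / (2·6·√3·12) = 216/249.42 = 0.866, so ∠BHG = 30°.

Therefore, the measure of angle ∠BHG = 30°.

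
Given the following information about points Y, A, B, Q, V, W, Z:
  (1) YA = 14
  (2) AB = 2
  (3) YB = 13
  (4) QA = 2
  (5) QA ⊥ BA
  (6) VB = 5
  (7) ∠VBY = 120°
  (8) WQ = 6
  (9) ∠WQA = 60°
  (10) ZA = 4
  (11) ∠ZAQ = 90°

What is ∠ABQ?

Step 1: By the law of cosines on triangle BAQ: BQ² = 2² + 2² − 2·2·2·cos(90°) = 8, so BQ = 2·√2.
Step 2: By the inverse law of cosines on triangle ABQ: cos(∠ABQ) = (2² + (2·√2)² − 2²) / (2·2·2·√2) = 8/11.31 = 0.7071, so ∠ABQ = 45°.

Therefore, the measure of angle ∠ABQ = 45°.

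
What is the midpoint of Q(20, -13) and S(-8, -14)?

M = ((x₁ + x₂)/2, (y₁ + y₂)/2)
= ((20 + -8)/2, (-13 + -14)/2)
= (12/2, -27/2) = (6, -27/2)

(6, -27/2)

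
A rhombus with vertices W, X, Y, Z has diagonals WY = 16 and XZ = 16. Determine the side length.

Half-diagonals are 8 and 8. side = sqrt(8^2 + 8^2) = sqrt(128) = 8*sqrt(2)

8*sqrt(2)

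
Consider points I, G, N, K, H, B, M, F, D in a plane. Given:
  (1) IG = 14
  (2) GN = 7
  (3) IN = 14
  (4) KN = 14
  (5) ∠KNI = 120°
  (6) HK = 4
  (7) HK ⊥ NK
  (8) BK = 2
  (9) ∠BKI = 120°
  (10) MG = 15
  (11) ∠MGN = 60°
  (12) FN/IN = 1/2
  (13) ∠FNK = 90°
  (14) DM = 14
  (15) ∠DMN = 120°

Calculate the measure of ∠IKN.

Step 1: By the law of cosines on triangle KNI: KI² = 14² + 14² − 2·14·14·cos(120°) = 588, so KI = 14·√3.
Step 2: By the inverse law of cosines on triangle IKN: cos(∠IKN) = ((14·√3)² + 14² − 14²) / (2·14·√3·14) = 588/678.96 = 0.866, so ∠IKN = 30°.

Therefore, the measure of angle ∠IKN = 30°.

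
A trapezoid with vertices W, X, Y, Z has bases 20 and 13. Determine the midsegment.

midsegment = (20 + 13) / 2 = 33 / 2 = 33/2

33/2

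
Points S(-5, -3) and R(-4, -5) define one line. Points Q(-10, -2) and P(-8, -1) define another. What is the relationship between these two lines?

Slope of line 1: m1 = (-5 - -3)/(-4 - -5) = -2/1 = -2
Slope of line 2: m2 = (-1 - -2)/(-8 - -10) = 1/2 = 1/2
m1 * m2 = -1, so perpendicular.

Perpendicular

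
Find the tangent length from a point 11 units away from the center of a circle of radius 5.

The tangent, radius, and line from the external point to the center form a right triangle.
The right angle is where the tangent meets the radius.
By the Pythagorean theorem: tangent² + 5² = 11²
tangent² = 121 - 25 = 96
tangent = 4*sqrt(6)

4*sqrt(6)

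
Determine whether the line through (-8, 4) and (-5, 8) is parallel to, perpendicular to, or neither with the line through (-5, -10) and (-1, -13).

Slope of line 1: m1 = (8 - 4)/(-5 - -8) = 4/3 = 4/3
Slope of line 2: m2 = (-13 - -10)/(-1 - -5) = -3/4 = -3/4
m1 * m2 = -1, so perpendicular.

Perpendicular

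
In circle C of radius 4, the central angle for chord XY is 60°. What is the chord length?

Chord length = 2r sin(θ/2)
= 2 × 4 × sin(60°/2)
= 2 × 4 × sin(30°)
= 4

4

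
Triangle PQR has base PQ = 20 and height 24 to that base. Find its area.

Area = (1/2) * base * height
Area = (1/2) * 20 * 24
Area = 240

240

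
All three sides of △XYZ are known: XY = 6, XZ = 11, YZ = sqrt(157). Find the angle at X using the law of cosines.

By the inverse law of cosines: cos(X) = (XY² + XZ² - YZ²) / (2 × XY × XZ)
cos(X) = (6² + 11² - (sqrt(157))²) / (2 × 6 × 11)
cos(X) = (36 + 121 - (157)) / 132
cos(X) = 0
X = arccos(0) = 90°

90°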